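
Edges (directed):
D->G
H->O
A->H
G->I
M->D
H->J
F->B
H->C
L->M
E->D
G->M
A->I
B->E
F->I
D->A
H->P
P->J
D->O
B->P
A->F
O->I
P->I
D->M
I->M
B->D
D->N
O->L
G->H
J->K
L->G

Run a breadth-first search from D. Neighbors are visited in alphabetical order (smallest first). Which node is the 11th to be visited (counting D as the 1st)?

B

Visit D; enqueue A, G, M, N, O → queue [A, G, M, N, O]
Visit A; enqueue F, H, I → queue [G, M, N, O, F, H, I]
Visit G → queue [M, N, O, F, H, I]
Visit M → queue [N, O, F, H, I]
Visit N → queue [O, F, H, I]
Visit O; enqueue L → queue [F, H, I, L]
Visit F; enqueue B → queue [H, I, L, B]
Visit H; enqueue C, J, P → queue [I, L, B, C, J, P]
Visit I → queue [L, B, C, J, P]
Visit L → queue [B, C, J, P]
Visit B; enqueue E → queue [C, J, P, E]
Visit C → queue [J, P, E]
Visit J; enqueue K → queue [P, E, K]
Visit P → queue [E, K]
Visit E → queue [K]
Visit K → queue []

Visit order: D, A, G, M, N, O, F, H, I, L, B, C, J, P, E, K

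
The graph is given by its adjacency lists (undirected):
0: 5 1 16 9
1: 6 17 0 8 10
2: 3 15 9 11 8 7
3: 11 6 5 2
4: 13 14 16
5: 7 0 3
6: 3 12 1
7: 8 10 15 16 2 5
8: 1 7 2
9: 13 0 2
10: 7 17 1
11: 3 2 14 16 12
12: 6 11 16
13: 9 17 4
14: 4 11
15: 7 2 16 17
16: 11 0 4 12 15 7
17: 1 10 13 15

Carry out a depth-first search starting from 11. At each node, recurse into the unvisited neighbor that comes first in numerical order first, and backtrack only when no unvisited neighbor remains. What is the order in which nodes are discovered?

Visit 11
11 → 2
2 → 3
3 → 5
5 → 0
0 → 1
1 → 6
6 → 12
12 → 16
16 → 4
4 → 13
13 → 9
13 → 17
17 → 10
10 → 7
7 → 8
7 → 15
4 → 14

11, 2, 3, 5, 0, 1, 6, 12, 16, 4, 13, 9, 17, 10, 7, 8, 15, 14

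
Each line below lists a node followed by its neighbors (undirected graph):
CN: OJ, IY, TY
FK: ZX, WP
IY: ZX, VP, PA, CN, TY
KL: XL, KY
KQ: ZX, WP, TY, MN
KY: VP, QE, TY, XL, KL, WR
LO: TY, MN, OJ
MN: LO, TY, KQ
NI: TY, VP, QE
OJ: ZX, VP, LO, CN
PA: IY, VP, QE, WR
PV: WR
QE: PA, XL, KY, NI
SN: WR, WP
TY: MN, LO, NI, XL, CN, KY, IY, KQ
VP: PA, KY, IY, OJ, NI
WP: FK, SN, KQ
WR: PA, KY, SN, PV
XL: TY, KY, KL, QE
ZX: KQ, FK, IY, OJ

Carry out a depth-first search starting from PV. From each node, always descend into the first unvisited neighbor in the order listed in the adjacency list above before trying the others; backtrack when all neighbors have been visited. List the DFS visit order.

PV, WR, PA, IY, ZX, KQ, WP, FK, SN, TY, MN, LO, OJ, VP, KY, QE, XL, KL, NI, CN

Visit PV
PV → WR
WR → PA
PA → IY
IY → ZX
ZX → KQ
KQ → WP
WP → FK
WP → SN
KQ → TY
TY → MN
MN → LO
LO → OJ
OJ → VP
VP → KY
KY → QE
QE → XL
XL → KL
QE → NI
OJ → CN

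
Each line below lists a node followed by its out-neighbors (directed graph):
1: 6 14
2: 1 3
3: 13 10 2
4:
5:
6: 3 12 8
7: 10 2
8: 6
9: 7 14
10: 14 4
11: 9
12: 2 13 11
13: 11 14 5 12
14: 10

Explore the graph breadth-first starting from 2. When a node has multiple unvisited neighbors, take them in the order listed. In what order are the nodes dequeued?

2, 1, 3, 6, 14, 13, 10, 12, 8, 11, 5, 4, 9, 7

Visit 2; enqueue 1, 3 → queue [1, 3]
Visit 1; enqueue 6, 14 → queue [3, 6, 14]
Visit 3; enqueue 13, 10 → queue [6, 14, 13, 10]
Visit 6; enqueue 12, 8 → queue [14, 13, 10, 12, 8]
Visit 14 → queue [13, 10, 12, 8]
Visit 13; enqueue 11, 5 → queue [10, 12, 8, 11, 5]
Visit 10; enqueue 4 → queue [12, 8, 11, 5, 4]
Visit 12 → queue [8, 11, 5, 4]
Visit 8 → queue [11, 5, 4]
Visit 11; enqueue 9 → queue [5, 4, 9]
Visit 5 → queue [4, 9]
Visit 4 → queue [9]
Visit 9; enqueue 7 → queue [7]
Visit 7 → queue []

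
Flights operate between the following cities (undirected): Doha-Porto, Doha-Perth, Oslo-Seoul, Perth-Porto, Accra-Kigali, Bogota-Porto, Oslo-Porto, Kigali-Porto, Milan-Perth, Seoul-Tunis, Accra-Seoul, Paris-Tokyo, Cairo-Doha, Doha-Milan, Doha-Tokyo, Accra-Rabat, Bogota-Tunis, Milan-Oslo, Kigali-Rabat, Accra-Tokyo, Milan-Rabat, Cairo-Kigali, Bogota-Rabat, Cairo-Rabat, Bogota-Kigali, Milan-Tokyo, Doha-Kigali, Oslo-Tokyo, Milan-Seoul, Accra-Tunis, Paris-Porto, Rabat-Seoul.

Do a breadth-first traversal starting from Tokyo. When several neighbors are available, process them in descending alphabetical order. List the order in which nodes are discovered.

Visit Tokyo; enqueue Paris, Oslo, Milan, Doha, Accra → queue [Paris, Oslo, Milan, Doha, Accra]
Visit Paris; enqueue Porto → queue [Oslo, Milan, Doha, Accra, Porto]
Visit Oslo; enqueue Seoul → queue [Milan, Doha, Accra, Porto, Seoul]
Visit Milan; enqueue Rabat, Perth → queue [Doha, Accra, Porto, Seoul, Rabat, Perth]
Visit Doha; enqueue Kigali, Cairo → queue [Accra, Porto, Seoul, Rabat, Perth, Kigali, Cairo]
Visit Accra; enqueue Tunis → queue [Porto, Seoul, Rabat, Perth, Kigali, Cairo, Tunis]
Visit Porto; enqueue Bogota → queue [Seoul, Rabat, Perth, Kigali, Cairo, Tunis, Bogota]
Visit Seoul → queue [Rabat, Perth, Kigali, Cairo, Tunis, Bogota]
Visit Rabat → queue [Perth, Kigali, Cairo, Tunis, Bogota]
Visit Perth → queue [Kigali, Cairo, Tunis, Bogota]
Visit Kigali → queue [Cairo, Tunis, Bogota]
Visit Cairo → queue [Tunis, Bogota]
Visit Tunis → queue [Bogota]
Visit Bogota → queue []

Tokyo, Paris, Oslo, Milan, Doha, Accra, Porto, Seoul, Rabat, Perth, Kigali, Cairo, Tunis, Bogota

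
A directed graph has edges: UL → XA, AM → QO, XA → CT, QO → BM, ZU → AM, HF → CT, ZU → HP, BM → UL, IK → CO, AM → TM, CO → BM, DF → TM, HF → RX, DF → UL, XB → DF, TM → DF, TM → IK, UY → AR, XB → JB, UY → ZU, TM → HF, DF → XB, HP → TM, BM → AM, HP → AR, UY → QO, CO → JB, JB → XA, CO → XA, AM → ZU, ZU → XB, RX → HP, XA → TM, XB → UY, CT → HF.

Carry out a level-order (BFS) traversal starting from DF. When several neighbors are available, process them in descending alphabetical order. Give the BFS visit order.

Visit DF; enqueue XB, UL, TM → queue [XB, UL, TM]
Visit XB; enqueue UY, JB → queue [UL, TM, UY, JB]
Visit UL; enqueue XA → queue [TM, UY, JB, XA]
Visit TM; enqueue IK, HF → queue [UY, JB, XA, IK, HF]
Visit UY; enqueue ZU, QO, AR → queue [JB, XA, IK, HF, ZU, QO, AR]
Visit JB → queue [XA, IK, HF, ZU, QO, AR]
Visit XA; enqueue CT → queue [IK, HF, ZU, QO, AR, CT]
Visit IK; enqueue CO → queue [HF, ZU, QO, AR, CT, CO]
Visit HF; enqueue RX → queue [ZU, QO, AR, CT, CO, RX]
Visit ZU; enqueue HP, AM → queue [QO, AR, CT, CO, RX, HP, AM]
Visit QO; enqueue BM → queue [AR, CT, CO, RX, HP, AM, BM]
Visit AR → queue [CT, CO, RX, HP, AM, BM]
Visit CT → queue [CO, RX, HP, AM, BM]
Visit CO → queue [RX, HP, AM, BM]
Visit RX → queue [HP, AM, BM]
Visit HP → queue [AM, BM]
Visit AM → queue [BM]
Visit BM → queue []

DF → XB → UL → TM → UY → JB → XA → IK → HF → ZU → QO → AR → CT → CO → RX → HP → AM → BM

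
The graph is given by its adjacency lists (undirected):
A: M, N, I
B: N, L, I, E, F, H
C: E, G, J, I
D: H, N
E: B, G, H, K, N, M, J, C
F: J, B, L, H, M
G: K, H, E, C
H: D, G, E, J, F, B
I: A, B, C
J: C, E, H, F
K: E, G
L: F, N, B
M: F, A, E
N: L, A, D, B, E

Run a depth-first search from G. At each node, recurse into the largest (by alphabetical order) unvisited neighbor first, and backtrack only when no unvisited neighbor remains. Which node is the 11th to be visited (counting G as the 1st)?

Visit G
G → K
K → E
E → N
N → L
L → F
F → M
M → A
A → I
I → C
C → J
J → H
H → D
H → B

Visit order: G, K, E, N, L, F, M, A, I, C, J, H, D, B

J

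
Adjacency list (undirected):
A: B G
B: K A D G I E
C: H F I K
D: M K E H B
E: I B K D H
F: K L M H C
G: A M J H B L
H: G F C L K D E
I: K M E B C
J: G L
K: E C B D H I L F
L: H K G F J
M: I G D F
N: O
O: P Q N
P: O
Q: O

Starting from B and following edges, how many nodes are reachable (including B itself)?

13

BFS from B visits: B, A, D, E, G, I, K, H, M, J, L, C, F
Reachable nodes: 13 of 17 total.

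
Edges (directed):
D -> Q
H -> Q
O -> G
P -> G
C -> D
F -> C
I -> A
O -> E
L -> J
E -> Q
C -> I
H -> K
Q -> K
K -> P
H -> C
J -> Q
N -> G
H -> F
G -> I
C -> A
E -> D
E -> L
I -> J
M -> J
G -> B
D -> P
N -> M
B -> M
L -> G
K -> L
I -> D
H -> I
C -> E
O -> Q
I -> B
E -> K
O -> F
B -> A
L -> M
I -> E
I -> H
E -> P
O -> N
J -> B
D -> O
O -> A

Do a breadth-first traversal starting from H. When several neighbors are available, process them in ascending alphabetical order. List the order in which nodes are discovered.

Visit H; enqueue C, F, I, K, Q → queue [C, F, I, K, Q]
Visit C; enqueue A, D, E → queue [F, I, K, Q, A, D, E]
Visit F → queue [I, K, Q, A, D, E]
Visit I; enqueue B, J → queue [K, Q, A, D, E, B, J]
Visit K; enqueue L, P → queue [Q, A, D, E, B, J, L, P]
Visit Q → queue [A, D, E, B, J, L, P]
Visit A → queue [D, E, B, J, L, P]
Visit D; enqueue O → queue [E, B, J, L, P, O]
Visit E → queue [B, J, L, P, O]
Visit B; enqueue M → queue [J, L, P, O, M]
Visit J → queue [L, P, O, M]
Visit L; enqueue G → queue [P, O, M, G]
Visit P → queue [O, M, G]
Visit O; enqueue N → queue [M, G, N]
Visit M → queue [G, N]
Visit G → queue [N]
Visit N → queue []

H -> C -> F -> I -> K -> Q -> A -> D -> E -> B -> J -> L -> P -> O -> M -> G -> N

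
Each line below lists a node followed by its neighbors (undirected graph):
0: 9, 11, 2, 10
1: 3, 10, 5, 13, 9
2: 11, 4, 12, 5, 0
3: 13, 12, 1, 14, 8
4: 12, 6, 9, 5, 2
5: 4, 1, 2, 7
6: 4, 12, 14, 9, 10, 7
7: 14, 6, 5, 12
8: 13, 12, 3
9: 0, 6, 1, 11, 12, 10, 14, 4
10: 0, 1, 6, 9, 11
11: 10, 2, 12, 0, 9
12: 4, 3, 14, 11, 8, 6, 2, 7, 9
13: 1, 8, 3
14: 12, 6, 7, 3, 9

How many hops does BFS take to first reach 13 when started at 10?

Level 0: 10
Level 1: 0, 1, 6, 9, 11
Level 2: 2, 3, 4, 5, 7, 12, 13, 14
Level 3: 8
13 first appears at level 2.

2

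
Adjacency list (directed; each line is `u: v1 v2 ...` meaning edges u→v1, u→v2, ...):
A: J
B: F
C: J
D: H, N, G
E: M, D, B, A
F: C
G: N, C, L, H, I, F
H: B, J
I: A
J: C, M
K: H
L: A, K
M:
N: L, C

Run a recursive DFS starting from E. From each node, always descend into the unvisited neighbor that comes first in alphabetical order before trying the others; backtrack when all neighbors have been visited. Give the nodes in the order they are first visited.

E -> A -> J -> C -> M -> B -> F -> D -> G -> H -> I -> L -> K -> N

Visit E
E → A
A → J
J → C
J → M
E → B
B → F
E → D
D → G
G → H
G → I
G → L
L → K
G → N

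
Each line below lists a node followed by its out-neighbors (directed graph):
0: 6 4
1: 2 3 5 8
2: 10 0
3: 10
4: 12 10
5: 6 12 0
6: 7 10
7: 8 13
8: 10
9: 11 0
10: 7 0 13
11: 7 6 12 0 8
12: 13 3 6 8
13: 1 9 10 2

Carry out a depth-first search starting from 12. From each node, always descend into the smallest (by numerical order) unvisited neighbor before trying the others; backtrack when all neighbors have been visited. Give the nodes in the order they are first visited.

12, 3, 10, 0, 4, 6, 7, 8, 13, 1, 2, 5, 9, 11

Visit 12
12 → 3
3 → 10
10 → 0
0 → 4
0 → 6
6 → 7
7 → 8
7 → 13
13 → 1
1 → 2
1 → 5
13 → 9
9 → 11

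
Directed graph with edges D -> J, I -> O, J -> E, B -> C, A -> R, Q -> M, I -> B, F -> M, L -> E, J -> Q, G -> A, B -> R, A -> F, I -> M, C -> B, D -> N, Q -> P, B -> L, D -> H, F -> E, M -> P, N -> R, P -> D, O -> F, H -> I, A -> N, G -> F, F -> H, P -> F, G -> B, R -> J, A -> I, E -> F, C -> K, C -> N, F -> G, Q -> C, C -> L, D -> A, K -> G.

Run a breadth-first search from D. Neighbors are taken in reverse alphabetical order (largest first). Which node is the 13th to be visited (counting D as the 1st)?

Visit D; enqueue N, J, H, A → queue [N, J, H, A]
Visit N; enqueue R → queue [J, H, A, R]
Visit J; enqueue Q, E → queue [H, A, R, Q, E]
Visit H; enqueue I → queue [A, R, Q, E, I]
Visit A; enqueue F → queue [R, Q, E, I, F]
Visit R → queue [Q, E, I, F]
Visit Q; enqueue P, M, C → queue [E, I, F, P, M, C]
Visit E → queue [I, F, P, M, C]
Visit I; enqueue O, B → queue [F, P, M, C, O, B]
Visit F; enqueue G → queue [P, M, C, O, B, G]
Visit P → queue [M, C, O, B, G]
Visit M → queue [C, O, B, G]
Visit C; enqueue L, K → queue [O, B, G, L, K]
Visit O → queue [B, G, L, K]
Visit B → queue [G, L, K]
Visit G → queue [L, K]
Visit L → queue [K]
Visit K → queue []

Visit order: D, N, J, H, A, R, Q, E, I, F, P, M, C, O, B, G, L, K

C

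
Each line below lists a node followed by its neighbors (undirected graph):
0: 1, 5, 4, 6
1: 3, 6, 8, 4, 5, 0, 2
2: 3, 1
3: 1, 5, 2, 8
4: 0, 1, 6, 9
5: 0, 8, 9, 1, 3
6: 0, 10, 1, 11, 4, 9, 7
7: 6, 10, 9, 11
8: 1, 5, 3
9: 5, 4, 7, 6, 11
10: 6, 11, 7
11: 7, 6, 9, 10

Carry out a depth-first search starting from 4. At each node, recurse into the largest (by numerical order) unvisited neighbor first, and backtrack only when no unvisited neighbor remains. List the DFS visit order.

4, 9, 11, 10, 7, 6, 1, 8, 5, 3, 2, 0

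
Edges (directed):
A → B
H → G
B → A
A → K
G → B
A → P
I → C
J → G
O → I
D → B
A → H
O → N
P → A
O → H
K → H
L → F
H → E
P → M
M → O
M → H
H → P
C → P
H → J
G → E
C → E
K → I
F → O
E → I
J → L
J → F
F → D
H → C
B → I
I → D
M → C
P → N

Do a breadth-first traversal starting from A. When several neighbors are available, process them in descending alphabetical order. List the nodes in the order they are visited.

Visit A; enqueue P, K, H, B → queue [P, K, H, B]
Visit P; enqueue N, M → queue [K, H, B, N, M]
Visit K; enqueue I → queue [H, B, N, M, I]
Visit H; enqueue J, G, E, C → queue [B, N, M, I, J, G, E, C]
Visit B → queue [N, M, I, J, G, E, C]
Visit N → queue [M, I, J, G, E, C]
Visit M; enqueue O → queue [I, J, G, E, C, O]
Visit I; enqueue D → queue [J, G, E, C, O, D]
Visit J; enqueue L, F → queue [G, E, C, O, D, L, F]
Visit G → queue [E, C, O, D, L, F]
Visit E → queue [C, O, D, L, F]
Visit C → queue [O, D, L, F]
Visit O → queue [D, L, F]
Visit D → queue [L, F]
Visit L → queue [F]
Visit F → queue []

A, P, K, H, B, N, M, I, J, G, E, C, O, D, L, F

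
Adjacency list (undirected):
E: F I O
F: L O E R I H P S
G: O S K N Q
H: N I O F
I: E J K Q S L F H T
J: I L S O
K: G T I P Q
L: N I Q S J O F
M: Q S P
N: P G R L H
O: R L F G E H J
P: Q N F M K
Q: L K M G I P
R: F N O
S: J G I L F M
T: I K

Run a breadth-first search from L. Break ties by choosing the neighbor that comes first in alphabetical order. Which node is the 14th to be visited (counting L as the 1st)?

Visit L; enqueue F, I, J, N, O, Q, S → queue [F, I, J, N, O, Q, S]
Visit F; enqueue E, H, P, R → queue [I, J, N, O, Q, S, E, H, P, R]
Visit I; enqueue K, T → queue [J, N, O, Q, S, E, H, P, R, K, T]
Visit J → queue [N, O, Q, S, E, H, P, R, K, T]
Visit N; enqueue G → queue [O, Q, S, E, H, P, R, K, T, G]
Visit O → queue [Q, S, E, H, P, R, K, T, G]
Visit Q; enqueue M → queue [S, E, H, P, R, K, T, G, M]
Visit S → queue [E, H, P, R, K, T, G, M]
Visit E → queue [H, P, R, K, T, G, M]
Visit H → queue [P, R, K, T, G, M]
Visit P → queue [R, K, T, G, M]
Visit R → queue [K, T, G, M]
Visit K → queue [T, G, M]
Visit T → queue [G, M]
Visit G → queue [M]
Visit M → queue []

Visit order: L, F, I, J, N, O, Q, S, E, H, P, R, K, T, G, M

T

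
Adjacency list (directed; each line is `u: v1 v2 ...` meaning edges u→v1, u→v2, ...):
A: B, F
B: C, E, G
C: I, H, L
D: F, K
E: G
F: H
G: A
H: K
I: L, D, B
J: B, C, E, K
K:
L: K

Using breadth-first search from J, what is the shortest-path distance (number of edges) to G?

2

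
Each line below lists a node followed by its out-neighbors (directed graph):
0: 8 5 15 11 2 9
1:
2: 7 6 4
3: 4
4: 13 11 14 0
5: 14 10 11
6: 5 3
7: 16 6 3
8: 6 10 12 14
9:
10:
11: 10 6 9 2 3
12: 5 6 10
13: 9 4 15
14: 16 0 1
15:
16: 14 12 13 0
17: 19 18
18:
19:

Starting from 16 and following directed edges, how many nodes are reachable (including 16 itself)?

17

BFS from 16 visits: 16, 14, 12, 13, 0, 1, 5, 6, 10, 9, 4, 15, 8, 11, 2, 3, 7
Reachable nodes: 17 of 20 total.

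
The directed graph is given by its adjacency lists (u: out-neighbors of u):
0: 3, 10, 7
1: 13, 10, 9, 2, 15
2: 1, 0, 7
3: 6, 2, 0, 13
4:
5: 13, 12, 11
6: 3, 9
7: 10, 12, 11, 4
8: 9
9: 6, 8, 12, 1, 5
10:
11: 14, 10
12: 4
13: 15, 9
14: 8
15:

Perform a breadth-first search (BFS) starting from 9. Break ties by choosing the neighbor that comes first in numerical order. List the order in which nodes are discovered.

9 → 1 → 5 → 6 → 8 → 12 → 2 → 10 → 13 → 15 → 11 → 3 → 4 → 0 → 7 → 14

Visit 9; enqueue 1, 5, 6, 8, 12 → queue [1, 5, 6, 8, 12]
Visit 1; enqueue 2, 10, 13, 15 → queue [5, 6, 8, 12, 2, 10, 13, 15]
Visit 5; enqueue 11 → queue [6, 8, 12, 2, 10, 13, 15, 11]
Visit 6; enqueue 3 → queue [8, 12, 2, 10, 13, 15, 11, 3]
Visit 8 → queue [12, 2, 10, 13, 15, 11, 3]
Visit 12; enqueue 4 → queue [2, 10, 13, 15, 11, 3, 4]
Visit 2; enqueue 0, 7 → queue [10, 13, 15, 11, 3, 4, 0, 7]
Visit 10 → queue [13, 15, 11, 3, 4, 0, 7]
Visit 13 → queue [15, 11, 3, 4, 0, 7]
Visit 15 → queue [11, 3, 4, 0, 7]
Visit 11; enqueue 14 → queue [3, 4, 0, 7, 14]
Visit 3 → queue [4, 0, 7, 14]
Visit 4 → queue [0, 7, 14]
Visit 0 → queue [7, 14]
Visit 7 → queue [14]
Visit 14 → queue []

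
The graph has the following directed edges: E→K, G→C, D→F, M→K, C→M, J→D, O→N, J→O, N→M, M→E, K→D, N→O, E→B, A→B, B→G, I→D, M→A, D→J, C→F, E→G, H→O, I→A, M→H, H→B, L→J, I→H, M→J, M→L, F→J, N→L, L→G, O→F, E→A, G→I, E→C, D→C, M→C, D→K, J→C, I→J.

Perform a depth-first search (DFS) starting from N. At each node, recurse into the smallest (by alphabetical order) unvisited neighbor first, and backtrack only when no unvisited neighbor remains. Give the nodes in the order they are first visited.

N -> L -> G -> C -> F -> J -> D -> K -> O -> M -> A -> B -> E -> H -> I

Visit N
N → L
L → G
G → C
C → F
F → J
J → D
D → K
J → O
C → M
M → A
A → B
M → E
M → H
G → I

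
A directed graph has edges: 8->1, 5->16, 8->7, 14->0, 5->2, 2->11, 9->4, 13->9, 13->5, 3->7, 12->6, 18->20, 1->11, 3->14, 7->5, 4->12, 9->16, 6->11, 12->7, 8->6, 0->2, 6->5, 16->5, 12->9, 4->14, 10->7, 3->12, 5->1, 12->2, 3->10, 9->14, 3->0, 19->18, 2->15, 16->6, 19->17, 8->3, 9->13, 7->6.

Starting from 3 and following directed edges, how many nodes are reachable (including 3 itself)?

BFS from 3 visits: 3, 0, 7, 10, 12, 14, 2, 5, 6, 9, 11, 15, 1, 16, 4, 13
Reachable nodes: 16 of 21 total.

16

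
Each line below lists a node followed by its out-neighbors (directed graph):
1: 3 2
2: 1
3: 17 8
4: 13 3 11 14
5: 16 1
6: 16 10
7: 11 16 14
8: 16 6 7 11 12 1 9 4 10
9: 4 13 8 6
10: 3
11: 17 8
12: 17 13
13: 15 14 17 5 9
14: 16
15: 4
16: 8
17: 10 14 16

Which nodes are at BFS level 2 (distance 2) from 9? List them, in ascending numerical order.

1, 3, 5, 7, 10, 11, 12, 14, 15, 16, 17

Level 0: 9
Level 1: 4, 6, 8, 13
Level 2: 1, 3, 5, 7, 10, 11, 12, 14, 15, 16, 17
Level 3: 2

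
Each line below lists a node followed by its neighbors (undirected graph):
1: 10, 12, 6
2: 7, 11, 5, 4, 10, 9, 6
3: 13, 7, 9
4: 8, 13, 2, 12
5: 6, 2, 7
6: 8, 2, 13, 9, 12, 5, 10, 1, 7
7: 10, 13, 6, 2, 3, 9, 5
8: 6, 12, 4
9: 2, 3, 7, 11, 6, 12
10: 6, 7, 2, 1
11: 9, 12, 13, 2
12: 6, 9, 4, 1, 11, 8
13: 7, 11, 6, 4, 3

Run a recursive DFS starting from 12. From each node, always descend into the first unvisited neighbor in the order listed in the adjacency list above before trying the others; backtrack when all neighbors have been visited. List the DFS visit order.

Visit 12
12 → 6
6 → 8
8 → 4
4 → 13
13 → 7
7 → 10
10 → 2
2 → 11
11 → 9
9 → 3
2 → 5
10 → 1

12 → 6 → 8 → 4 → 13 → 7 → 10 → 2 → 11 → 9 → 3 → 5 → 1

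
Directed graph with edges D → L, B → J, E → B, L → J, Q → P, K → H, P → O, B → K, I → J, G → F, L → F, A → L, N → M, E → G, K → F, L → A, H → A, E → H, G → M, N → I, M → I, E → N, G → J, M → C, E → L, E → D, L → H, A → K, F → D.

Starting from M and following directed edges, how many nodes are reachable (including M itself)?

BFS from M visits: M, C, I, J
Reachable nodes: 4 of 17 total.

4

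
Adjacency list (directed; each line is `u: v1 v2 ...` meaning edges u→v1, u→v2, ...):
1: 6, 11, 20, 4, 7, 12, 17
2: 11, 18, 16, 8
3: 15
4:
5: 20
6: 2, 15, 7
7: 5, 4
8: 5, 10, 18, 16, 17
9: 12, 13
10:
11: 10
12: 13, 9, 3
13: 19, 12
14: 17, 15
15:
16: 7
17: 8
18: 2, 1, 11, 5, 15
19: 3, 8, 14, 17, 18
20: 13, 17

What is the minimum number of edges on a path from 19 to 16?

Level 0: 19
Level 1: 3, 8, 14, 17, 18
Level 2: 1, 2, 5, 10, 11, 15, 16
Level 3: 4, 6, 7, 12, 20
Level 4: 9, 13
16 first appears at level 2.

2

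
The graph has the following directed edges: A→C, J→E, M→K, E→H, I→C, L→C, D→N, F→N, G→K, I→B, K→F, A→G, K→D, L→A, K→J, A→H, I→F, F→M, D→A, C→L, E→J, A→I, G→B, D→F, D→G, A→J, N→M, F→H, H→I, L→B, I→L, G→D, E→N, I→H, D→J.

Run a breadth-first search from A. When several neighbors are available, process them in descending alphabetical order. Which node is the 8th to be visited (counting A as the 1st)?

Visit A; enqueue J, I, H, G, C → queue [J, I, H, G, C]
Visit J; enqueue E → queue [I, H, G, C, E]
Visit I; enqueue L, F, B → queue [H, G, C, E, L, F, B]
Visit H → queue [G, C, E, L, F, B]
Visit G; enqueue K, D → queue [C, E, L, F, B, K, D]
Visit C → queue [E, L, F, B, K, D]
Visit E; enqueue N → queue [L, F, B, K, D, N]
Visit L → queue [F, B, K, D, N]
Visit F; enqueue M → queue [B, K, D, N, M]
Visit B → queue [K, D, N, M]
Visit K → queue [D, N, M]
Visit D → queue [N, M]
Visit N → queue [M]
Visit M → queue []

Visit order: A, J, I, H, G, C, E, L, F, B, K, D, N, M

L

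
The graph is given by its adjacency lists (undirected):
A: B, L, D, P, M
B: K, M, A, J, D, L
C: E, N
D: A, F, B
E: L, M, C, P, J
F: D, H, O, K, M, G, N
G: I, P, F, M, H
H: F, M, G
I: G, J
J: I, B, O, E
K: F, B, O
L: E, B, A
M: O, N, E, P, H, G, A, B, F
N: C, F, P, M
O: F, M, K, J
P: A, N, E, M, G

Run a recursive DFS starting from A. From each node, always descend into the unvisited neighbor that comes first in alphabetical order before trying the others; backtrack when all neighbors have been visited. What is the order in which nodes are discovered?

Visit A
A → B
B → D
D → F
F → G
G → H
H → M
M → E
E → C
C → N
N → P
E → J
J → I
J → O
O → K
E → L

A -> B -> D -> F -> G -> H -> M -> E -> C -> N -> P -> J -> I -> O -> K -> L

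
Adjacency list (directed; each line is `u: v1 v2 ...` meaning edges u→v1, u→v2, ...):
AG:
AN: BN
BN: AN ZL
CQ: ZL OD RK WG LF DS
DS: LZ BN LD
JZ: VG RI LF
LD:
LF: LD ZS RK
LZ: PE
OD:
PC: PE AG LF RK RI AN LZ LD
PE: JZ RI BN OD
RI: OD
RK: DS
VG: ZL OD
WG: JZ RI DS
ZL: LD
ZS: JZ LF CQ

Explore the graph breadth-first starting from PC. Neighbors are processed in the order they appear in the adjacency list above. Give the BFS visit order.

Visit PC; enqueue PE, AG, LF, RK, RI, AN, LZ, LD → queue [PE, AG, LF, RK, RI, AN, LZ, LD]
Visit PE; enqueue JZ, BN, OD → queue [AG, LF, RK, RI, AN, LZ, LD, JZ, BN, OD]
Visit AG → queue [LF, RK, RI, AN, LZ, LD, JZ, BN, OD]
Visit LF; enqueue ZS → queue [RK, RI, AN, LZ, LD, JZ, BN, OD, ZS]
Visit RK; enqueue DS → queue [RI, AN, LZ, LD, JZ, BN, OD, ZS, DS]
Visit RI → queue [AN, LZ, LD, JZ, BN, OD, ZS, DS]
Visit AN → queue [LZ, LD, JZ, BN, OD, ZS, DS]
Visit LZ → queue [LD, JZ, BN, OD, ZS, DS]
Visit LD → queue [JZ, BN, OD, ZS, DS]
Visit JZ; enqueue VG → queue [BN, OD, ZS, DS, VG]
Visit BN; enqueue ZL → queue [OD, ZS, DS, VG, ZL]
Visit OD → queue [ZS, DS, VG, ZL]
Visit ZS; enqueue CQ → queue [DS, VG, ZL, CQ]
Visit DS → queue [VG, ZL, CQ]
Visit VG → queue [ZL, CQ]
Visit ZL → queue [CQ]
Visit CQ; enqueue WG → queue [WG]
Visit WG → queue []

PC, PE, AG, LF, RK, RI, AN, LZ, LD, JZ, BN, OD, ZS, DS, VG, ZL, CQ, WG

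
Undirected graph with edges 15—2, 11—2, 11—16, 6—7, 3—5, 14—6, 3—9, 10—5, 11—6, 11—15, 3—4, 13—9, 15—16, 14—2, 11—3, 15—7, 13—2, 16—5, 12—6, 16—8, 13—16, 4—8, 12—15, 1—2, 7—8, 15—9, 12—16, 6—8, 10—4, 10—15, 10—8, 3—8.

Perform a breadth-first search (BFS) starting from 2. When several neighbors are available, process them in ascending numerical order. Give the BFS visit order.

2 → 1 → 11 → 13 → 14 → 15 → 3 → 6 → 16 → 9 → 7 → 10 → 12 → 4 → 5 → 8

Visit 2; enqueue 1, 11, 13, 14, 15 → queue [1, 11, 13, 14, 15]
Visit 1 → queue [11, 13, 14, 15]
Visit 11; enqueue 3, 6, 16 → queue [13, 14, 15, 3, 6, 16]
Visit 13; enqueue 9 → queue [14, 15, 3, 6, 16, 9]
Visit 14 → queue [15, 3, 6, 16, 9]
Visit 15; enqueue 7, 10, 12 → queue [3, 6, 16, 9, 7, 10, 12]
Visit 3; enqueue 4, 5, 8 → queue [6, 16, 9, 7, 10, 12, 4, 5, 8]
Visit 6 → queue [16, 9, 7, 10, 12, 4, 5, 8]
Visit 16 → queue [9, 7, 10, 12, 4, 5, 8]
Visit 9 → queue [7, 10, 12, 4, 5, 8]
Visit 7 → queue [10, 12, 4, 5, 8]
Visit 10 → queue [12, 4, 5, 8]
Visit 12 → queue [4, 5, 8]
Visit 4 → queue [5, 8]
Visit 5 → queue [8]
Visit 8 → queue []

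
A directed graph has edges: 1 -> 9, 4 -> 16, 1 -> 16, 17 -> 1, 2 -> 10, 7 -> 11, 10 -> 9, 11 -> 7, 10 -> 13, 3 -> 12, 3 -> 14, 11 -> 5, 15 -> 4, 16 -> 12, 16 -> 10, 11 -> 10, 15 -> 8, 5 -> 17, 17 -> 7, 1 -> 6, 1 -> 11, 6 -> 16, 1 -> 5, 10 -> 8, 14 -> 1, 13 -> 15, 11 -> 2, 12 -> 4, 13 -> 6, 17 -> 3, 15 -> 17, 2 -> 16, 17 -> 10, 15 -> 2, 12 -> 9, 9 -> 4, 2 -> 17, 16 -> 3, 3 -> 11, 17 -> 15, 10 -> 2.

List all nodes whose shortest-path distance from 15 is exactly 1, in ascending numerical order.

Level 0: 15
Level 1: 2, 4, 8, 17
Level 2: 1, 3, 7, 10, 16
Level 3: 5, 6, 9, 11, 12, 13, 14

2, 4, 8, 17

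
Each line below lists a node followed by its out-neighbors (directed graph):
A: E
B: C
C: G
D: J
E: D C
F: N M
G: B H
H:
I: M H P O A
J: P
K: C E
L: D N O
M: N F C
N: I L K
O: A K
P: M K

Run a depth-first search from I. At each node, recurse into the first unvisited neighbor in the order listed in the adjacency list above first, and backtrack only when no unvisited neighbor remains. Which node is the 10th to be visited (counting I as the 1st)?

Visit I
I → M
M → N
N → L
L → D
D → J
J → P
P → K
K → C
C → G
G → B
G → H
K → E
L → O
O → A
M → F

Visit order: I, M, N, L, D, J, P, K, C, G, B, H, E, O, A, F

G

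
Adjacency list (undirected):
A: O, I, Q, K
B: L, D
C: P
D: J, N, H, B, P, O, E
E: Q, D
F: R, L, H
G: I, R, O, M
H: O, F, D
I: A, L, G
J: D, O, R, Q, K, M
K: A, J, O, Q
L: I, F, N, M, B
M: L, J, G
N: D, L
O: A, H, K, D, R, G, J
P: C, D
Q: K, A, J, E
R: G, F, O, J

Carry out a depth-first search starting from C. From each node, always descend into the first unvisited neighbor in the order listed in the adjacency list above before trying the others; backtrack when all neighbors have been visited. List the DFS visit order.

C P D J O A I L F R G M H N B Q K E

Visit C
C → P
P → D
D → J
J → O
O → A
A → I
I → L
L → F
F → R
R → G
G → M
F → H
L → N
L → B
A → Q
Q → K
Q → E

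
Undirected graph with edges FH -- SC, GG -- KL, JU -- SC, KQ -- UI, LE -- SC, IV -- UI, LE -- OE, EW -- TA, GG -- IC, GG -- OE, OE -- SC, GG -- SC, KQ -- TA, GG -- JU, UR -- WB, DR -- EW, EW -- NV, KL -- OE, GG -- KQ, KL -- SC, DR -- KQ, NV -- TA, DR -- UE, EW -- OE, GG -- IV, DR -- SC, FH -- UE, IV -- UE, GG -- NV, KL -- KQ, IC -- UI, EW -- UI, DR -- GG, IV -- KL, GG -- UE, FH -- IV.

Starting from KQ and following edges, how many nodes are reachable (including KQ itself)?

BFS from KQ visits: KQ, UI, TA, KL, GG, DR, IV, IC, EW, NV, SC, OE, UE, JU, FH, LE
Reachable nodes: 16 of 18 total.

16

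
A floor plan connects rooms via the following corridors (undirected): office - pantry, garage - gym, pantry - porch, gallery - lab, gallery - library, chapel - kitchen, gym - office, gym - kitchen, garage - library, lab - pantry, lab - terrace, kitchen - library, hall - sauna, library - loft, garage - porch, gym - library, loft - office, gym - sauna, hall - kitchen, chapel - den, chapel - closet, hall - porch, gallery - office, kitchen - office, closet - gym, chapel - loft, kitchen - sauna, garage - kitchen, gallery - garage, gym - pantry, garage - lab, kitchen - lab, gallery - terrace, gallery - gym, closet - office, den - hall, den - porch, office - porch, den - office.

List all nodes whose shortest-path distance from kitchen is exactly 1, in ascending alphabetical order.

chapel, garage, gym, hall, lab, library, office, sauna

Level 0: kitchen
Level 1: chapel, garage, gym, hall, lab, library, office, sauna
Level 2: closet, den, gallery, loft, pantry, porch, terrace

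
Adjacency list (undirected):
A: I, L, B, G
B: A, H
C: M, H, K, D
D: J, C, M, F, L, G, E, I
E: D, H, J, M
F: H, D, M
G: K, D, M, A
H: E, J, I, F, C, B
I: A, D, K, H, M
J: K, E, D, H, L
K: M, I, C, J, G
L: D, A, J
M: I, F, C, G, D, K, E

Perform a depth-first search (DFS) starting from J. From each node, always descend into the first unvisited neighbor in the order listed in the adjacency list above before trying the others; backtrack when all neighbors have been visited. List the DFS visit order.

J → K → M → I → A → L → D → C → H → E → F → B → G

Visit J
J → K
K → M
M → I
I → A
A → L
L → D
D → C
C → H
H → E
H → F
H → B
D → G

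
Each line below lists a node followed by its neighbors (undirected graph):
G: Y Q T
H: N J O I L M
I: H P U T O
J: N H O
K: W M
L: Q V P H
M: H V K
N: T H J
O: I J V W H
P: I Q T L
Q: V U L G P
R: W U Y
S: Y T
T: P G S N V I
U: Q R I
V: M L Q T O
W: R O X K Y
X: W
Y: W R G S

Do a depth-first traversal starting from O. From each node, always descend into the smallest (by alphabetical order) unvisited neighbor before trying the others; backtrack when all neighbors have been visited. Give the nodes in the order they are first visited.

O -> H -> I -> P -> L -> Q -> G -> T -> N -> J -> S -> Y -> R -> U -> W -> K -> M -> V -> X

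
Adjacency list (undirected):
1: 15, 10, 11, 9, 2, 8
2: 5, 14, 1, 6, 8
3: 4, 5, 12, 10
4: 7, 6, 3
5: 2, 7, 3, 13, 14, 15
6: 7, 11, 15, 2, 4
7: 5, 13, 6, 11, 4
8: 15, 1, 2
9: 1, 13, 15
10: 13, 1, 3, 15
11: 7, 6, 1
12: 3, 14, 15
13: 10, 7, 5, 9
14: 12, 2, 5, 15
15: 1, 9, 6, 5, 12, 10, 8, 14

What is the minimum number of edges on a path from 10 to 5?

2

Level 0: 10
Level 1: 1, 3, 13, 15
Level 2: 2, 4, 5, 6, 7, 8, 9, 11, 12, 14
5 first appears at level 2.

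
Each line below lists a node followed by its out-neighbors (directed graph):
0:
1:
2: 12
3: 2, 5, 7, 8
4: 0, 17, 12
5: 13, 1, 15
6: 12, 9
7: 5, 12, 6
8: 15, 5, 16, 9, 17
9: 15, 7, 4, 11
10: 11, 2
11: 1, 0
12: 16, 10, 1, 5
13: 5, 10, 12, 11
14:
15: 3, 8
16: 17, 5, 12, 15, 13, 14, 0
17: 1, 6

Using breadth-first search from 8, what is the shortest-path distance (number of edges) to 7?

Level 0: 8
Level 1: 5, 9, 15, 16, 17
Level 2: 0, 1, 3, 4, 6, 7, 11, 12, 13, 14
Level 3: 2, 10
7 first appears at level 2.

2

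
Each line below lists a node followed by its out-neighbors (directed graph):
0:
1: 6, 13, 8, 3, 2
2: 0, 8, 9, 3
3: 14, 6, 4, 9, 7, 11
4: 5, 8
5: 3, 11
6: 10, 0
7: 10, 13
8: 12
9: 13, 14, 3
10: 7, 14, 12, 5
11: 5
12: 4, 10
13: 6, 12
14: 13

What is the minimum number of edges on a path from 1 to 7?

Level 0: 1
Level 1: 2, 3, 6, 8, 13
Level 2: 0, 4, 7, 9, 10, 11, 12, 14
Level 3: 5
7 first appears at level 2.

2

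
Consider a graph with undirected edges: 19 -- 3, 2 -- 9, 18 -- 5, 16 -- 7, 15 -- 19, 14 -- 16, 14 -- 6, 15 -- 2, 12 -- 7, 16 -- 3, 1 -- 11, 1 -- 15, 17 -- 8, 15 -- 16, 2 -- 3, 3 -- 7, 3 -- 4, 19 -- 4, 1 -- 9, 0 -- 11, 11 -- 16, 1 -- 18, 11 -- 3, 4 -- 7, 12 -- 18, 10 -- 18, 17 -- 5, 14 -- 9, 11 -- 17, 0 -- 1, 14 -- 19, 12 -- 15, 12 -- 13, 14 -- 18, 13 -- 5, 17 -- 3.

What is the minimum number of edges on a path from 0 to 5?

Level 0: 0
Level 1: 1, 11
Level 2: 3, 9, 15, 16, 17, 18
Level 3: 2, 4, 5, 7, 8, 10, 12, 14, 19
Level 4: 6, 13
5 first appears at level 3.

3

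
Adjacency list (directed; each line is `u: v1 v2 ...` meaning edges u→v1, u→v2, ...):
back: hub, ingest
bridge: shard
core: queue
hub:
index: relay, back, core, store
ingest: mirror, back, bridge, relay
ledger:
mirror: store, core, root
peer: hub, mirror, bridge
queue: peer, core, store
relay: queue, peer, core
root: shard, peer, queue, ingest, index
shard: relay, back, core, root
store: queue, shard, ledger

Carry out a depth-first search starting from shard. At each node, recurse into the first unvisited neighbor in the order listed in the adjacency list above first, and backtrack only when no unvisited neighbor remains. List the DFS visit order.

shard relay queue peer hub mirror store ledger core root ingest back bridge index

Visit shard
shard → relay
relay → queue
queue → peer
peer → hub
peer → mirror
mirror → store
store → ledger
mirror → core
mirror → root
root → ingest
ingest → back
ingest → bridge
root → index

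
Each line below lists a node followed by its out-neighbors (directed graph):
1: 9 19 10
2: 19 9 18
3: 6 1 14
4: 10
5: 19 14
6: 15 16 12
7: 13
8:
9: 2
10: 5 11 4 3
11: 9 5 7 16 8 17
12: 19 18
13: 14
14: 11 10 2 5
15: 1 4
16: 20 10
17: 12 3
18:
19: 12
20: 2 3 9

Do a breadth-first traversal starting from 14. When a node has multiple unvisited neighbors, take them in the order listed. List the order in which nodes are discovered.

Visit 14; enqueue 11, 10, 2, 5 → queue [11, 10, 2, 5]
Visit 11; enqueue 9, 7, 16, 8, 17 → queue [10, 2, 5, 9, 7, 16, 8, 17]
Visit 10; enqueue 4, 3 → queue [2, 5, 9, 7, 16, 8, 17, 4, 3]
Visit 2; enqueue 19, 18 → queue [5, 9, 7, 16, 8, 17, 4, 3, 19, 18]
Visit 5 → queue [9, 7, 16, 8, 17, 4, 3, 19, 18]
Visit 9 → queue [7, 16, 8, 17, 4, 3, 19, 18]
Visit 7; enqueue 13 → queue [16, 8, 17, 4, 3, 19, 18, 13]
Visit 16; enqueue 20 → queue [8, 17, 4, 3, 19, 18, 13, 20]
Visit 8 → queue [17, 4, 3, 19, 18, 13, 20]
Visit 17; enqueue 12 → queue [4, 3, 19, 18, 13, 20, 12]
Visit 4 → queue [3, 19, 18, 13, 20, 12]
Visit 3; enqueue 6, 1 → queue [19, 18, 13, 20, 12, 6, 1]
Visit 19 → queue [18, 13, 20, 12, 6, 1]
Visit 18 → queue [13, 20, 12, 6, 1]
Visit 13 → queue [20, 12, 6, 1]
Visit 20 → queue [12, 6, 1]
Visit 12 → queue [6, 1]
Visit 6; enqueue 15 → queue [1, 15]
Visit 1 → queue [15]
Visit 15 → queue []

14 → 11 → 10 → 2 → 5 → 9 → 7 → 16 → 8 → 17 → 4 → 3 → 19 → 18 → 13 → 20 → 12 → 6 → 1 → 15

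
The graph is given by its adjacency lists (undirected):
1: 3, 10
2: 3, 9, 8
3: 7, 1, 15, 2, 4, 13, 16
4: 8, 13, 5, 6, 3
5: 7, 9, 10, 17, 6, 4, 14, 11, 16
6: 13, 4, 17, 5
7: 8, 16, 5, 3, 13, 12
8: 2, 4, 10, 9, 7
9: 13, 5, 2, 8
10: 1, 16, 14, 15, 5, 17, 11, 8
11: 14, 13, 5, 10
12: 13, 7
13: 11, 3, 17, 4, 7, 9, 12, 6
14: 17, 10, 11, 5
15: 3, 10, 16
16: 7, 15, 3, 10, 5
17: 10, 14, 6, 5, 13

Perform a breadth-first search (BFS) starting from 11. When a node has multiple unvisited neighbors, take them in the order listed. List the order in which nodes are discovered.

11 -> 14 -> 13 -> 5 -> 10 -> 17 -> 3 -> 4 -> 7 -> 9 -> 12 -> 6 -> 16 -> 1 -> 15 -> 8 -> 2

Visit 11; enqueue 14, 13, 5, 10 → queue [14, 13, 5, 10]
Visit 14; enqueue 17 → queue [13, 5, 10, 17]
Visit 13; enqueue 3, 4, 7, 9, 12, 6 → queue [5, 10, 17, 3, 4, 7, 9, 12, 6]
Visit 5; enqueue 16 → queue [10, 17, 3, 4, 7, 9, 12, 6, 16]
Visit 10; enqueue 1, 15, 8 → queue [17, 3, 4, 7, 9, 12, 6, 16, 1, 15, 8]
Visit 17 → queue [3, 4, 7, 9, 12, 6, 16, 1, 15, 8]
Visit 3; enqueue 2 → queue [4, 7, 9, 12, 6, 16, 1, 15, 8, 2]
Visit 4 → queue [7, 9, 12, 6, 16, 1, 15, 8, 2]
Visit 7 → queue [9, 12, 6, 16, 1, 15, 8, 2]
Visit 9 → queue [12, 6, 16, 1, 15, 8, 2]
Visit 12 → queue [6, 16, 1, 15, 8, 2]
Visit 6 → queue [16, 1, 15, 8, 2]
Visit 16 → queue [1, 15, 8, 2]
Visit 1 → queue [15, 8, 2]
Visit 15 → queue [8, 2]
Visit 8 → queue [2]
Visit 2 → queue []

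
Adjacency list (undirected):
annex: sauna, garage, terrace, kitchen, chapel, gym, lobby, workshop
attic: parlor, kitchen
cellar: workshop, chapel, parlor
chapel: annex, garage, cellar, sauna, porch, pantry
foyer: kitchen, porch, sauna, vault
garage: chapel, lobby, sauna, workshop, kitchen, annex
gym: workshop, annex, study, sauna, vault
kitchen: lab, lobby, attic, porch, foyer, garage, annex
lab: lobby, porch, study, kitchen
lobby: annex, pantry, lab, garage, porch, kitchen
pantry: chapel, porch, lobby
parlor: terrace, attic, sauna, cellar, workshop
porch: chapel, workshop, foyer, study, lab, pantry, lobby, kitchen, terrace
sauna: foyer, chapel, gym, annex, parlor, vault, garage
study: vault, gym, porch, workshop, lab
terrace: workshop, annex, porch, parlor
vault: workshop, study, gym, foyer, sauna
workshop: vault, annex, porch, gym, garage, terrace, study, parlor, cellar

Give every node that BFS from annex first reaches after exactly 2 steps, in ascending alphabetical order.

attic, cellar, foyer, lab, pantry, parlor, porch, study, vault

Level 0: annex
Level 1: chapel, garage, gym, kitchen, lobby, sauna, terrace, workshop
Level 2: attic, cellar, foyer, lab, pantry, parlor, porch, study, vault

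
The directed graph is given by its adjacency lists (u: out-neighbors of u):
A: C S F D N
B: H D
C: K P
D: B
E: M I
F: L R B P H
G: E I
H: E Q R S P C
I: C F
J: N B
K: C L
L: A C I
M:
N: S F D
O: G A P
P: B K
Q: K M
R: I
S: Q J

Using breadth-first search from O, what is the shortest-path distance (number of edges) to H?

3

Level 0: O
Level 1: A, G, P
Level 2: B, C, D, E, F, I, K, N, S
Level 3: H, J, L, M, Q, R
H first appears at level 3.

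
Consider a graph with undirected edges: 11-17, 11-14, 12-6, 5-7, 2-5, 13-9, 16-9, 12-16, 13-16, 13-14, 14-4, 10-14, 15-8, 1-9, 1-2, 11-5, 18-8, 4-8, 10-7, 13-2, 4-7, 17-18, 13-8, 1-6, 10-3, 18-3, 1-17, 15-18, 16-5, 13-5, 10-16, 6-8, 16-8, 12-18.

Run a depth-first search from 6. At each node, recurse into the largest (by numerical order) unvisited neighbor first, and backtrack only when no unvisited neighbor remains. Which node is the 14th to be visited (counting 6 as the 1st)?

9

Visit 6
6 → 12
12 → 18
18 → 17
17 → 11
11 → 14
14 → 13
13 → 16
16 → 10
10 → 7
7 → 5
5 → 2
2 → 1
1 → 9
7 → 4
4 → 8
8 → 15
10 → 3

Visit order: 6, 12, 18, 17, 11, 14, 13, 16, 10, 7, 5, 2, 1, 9, 4, 8, 15, 3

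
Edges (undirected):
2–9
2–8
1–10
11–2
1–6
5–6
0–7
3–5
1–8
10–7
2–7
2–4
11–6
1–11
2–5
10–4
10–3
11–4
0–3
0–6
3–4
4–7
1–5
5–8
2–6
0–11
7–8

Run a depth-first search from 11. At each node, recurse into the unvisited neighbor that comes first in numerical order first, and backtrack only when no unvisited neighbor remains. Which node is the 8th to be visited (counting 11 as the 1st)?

6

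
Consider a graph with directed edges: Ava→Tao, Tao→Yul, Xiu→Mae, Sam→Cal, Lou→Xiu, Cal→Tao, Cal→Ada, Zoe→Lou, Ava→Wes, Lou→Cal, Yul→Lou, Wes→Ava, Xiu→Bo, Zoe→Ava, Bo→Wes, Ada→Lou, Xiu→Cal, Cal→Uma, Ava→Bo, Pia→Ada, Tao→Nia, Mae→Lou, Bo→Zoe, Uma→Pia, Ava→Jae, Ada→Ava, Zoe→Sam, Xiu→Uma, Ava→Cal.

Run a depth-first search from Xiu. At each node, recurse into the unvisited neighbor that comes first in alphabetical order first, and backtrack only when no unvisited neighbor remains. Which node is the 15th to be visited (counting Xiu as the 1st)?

Visit Xiu
Xiu → Bo
Bo → Wes
Wes → Ava
Ava → Cal
Cal → Ada
Ada → Lou
Cal → Tao
Tao → Nia
Tao → Yul
Cal → Uma
Uma → Pia
Ava → Jae
Bo → Zoe
Zoe → Sam
Xiu → Mae

Visit order: Xiu, Bo, Wes, Ava, Cal, Ada, Lou, Tao, Nia, Yul, Uma, Pia, Jae, Zoe, Sam, Mae

Sam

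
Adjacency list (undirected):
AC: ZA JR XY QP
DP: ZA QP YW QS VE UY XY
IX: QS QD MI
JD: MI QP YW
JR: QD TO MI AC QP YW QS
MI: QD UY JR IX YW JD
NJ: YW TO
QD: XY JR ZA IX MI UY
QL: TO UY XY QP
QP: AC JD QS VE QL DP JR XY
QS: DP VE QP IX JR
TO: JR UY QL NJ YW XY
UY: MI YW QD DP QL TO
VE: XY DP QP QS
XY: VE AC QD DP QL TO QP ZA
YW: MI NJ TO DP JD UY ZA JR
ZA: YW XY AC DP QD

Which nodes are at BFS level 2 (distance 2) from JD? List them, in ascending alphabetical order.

AC, DP, IX, JR, NJ, QD, QL, QS, TO, UY, VE, XY, ZA

Level 0: JD
Level 1: MI, QP, YW
Level 2: AC, DP, IX, JR, NJ, QD, QL, QS, TO, UY, VE, XY, ZA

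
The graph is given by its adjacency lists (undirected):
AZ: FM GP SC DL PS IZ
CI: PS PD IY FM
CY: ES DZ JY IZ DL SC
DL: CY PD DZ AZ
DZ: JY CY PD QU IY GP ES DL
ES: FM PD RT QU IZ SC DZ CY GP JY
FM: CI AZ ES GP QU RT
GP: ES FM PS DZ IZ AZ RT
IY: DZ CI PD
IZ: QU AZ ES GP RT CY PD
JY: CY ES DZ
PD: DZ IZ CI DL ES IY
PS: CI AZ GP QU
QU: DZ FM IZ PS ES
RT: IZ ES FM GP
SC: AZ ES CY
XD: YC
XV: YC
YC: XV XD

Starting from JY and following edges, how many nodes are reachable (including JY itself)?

BFS from JY visits: JY, CY, ES, DZ, IZ, DL, SC, FM, PD, RT, QU, GP, IY, AZ, CI, PS
Reachable nodes: 16 of 19 total.

16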